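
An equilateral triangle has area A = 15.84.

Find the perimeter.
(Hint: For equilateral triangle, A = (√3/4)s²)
A = (√3/4)s²  ⇒  s² = 4A/√3 = 4·15.84/√3 = 63.36/1.73205 ≈ 36.5809
s ≈ √36.5809 ≈ 6.04822
Perimeter = 3s ≈ 3·6.04822 ≈ 18.1446

Perimeter = 18.14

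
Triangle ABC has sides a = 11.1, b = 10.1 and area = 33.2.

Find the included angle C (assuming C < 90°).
Area = ½·a·b·sin(C)  ⇒  sin(C) = 2·Area/(a·b) = 2·33.2/(11.1·10.1) = 66.4/112.11 ≈ 0.592275
C = arcsin(0.592275) ≈ 36.3186° (taking the acute solution since C < 90°)

C = 36.32°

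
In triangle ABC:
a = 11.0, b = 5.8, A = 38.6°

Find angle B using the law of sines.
a/sin(A) = b/sin(B)  ⇒  sin(B) = b·sin(A)/a = 5.8·sin(38.6°)/11.0
sin(38.6°) ≈ 0.62388
sin(B) ≈ 5.8·0.62388/11.0 ≈ 3.6185/11.0 ≈ 0.328955
B = arcsin(0.328955) ≈ 19.2053°
(Since b ≤ a we need B ≤ A, so the obtuse alternative 180° − 19.2053° ≈ 160.795° is rejected.)

B = 19.21°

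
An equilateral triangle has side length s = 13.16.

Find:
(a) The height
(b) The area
(a) The height splits the triangle into two 30-60-90 halves: h = s·√3/2 = 13.16·1.73205/2 ≈ 22.7938/2 ≈ 11.3969
(b) Area = (√3/4)·s² = (√3/4)·13.16² = (√3/4)·173.1856 ≈ 0.433013·173.1856 ≈ 74.9916

Height = 11.4, Area = 74.99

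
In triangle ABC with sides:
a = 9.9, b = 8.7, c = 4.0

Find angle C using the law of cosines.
c² = a² + b² − 2ab·cos(C)  ⇒  cos(C) = (a² + b² − c²)/(2ab)
cos(C) = (9.9² + 8.7² − 4.0²)/(2·9.9·8.7) = (98.01 + 75.69 − 16)/172.26 = 157.7/172.26 ≈ 0.915477
C = arccos(0.915477) ≈ 23.7265°

C = 23.73°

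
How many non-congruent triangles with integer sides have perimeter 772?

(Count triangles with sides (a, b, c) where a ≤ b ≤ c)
Let a ≤ b ≤ c with a + b + c = 772. The only binding inequality is a + b > c, i.e. 772 − c > c, so c < 772/2; and c ≥ 772/3 since c is the largest side.
So 258 ≤ c ≤ 385. For each c, b runs from ⌈(772 − c)/2⌉ up to c (then a = 772 − b − c satisfies 1 ≤ a ≤ b automatically), giving c − ⌈(772 − c)/2⌉ + 1 choices.
Summing over c: 2 + 3 + 5 + 6 + … + 191 + 192  (128 terms, c = 258, …, 385) = 12416
Check (closed form: nearest integer to p²/48 for even p, (p+3)²/48 for odd p): 772²/48 = 595984/48 ≈ 12416.33 → 12416

12416 triangles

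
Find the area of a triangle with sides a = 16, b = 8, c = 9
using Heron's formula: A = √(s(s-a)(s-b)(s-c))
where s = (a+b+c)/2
s = (16 + 8 + 9)/2 = 33/2 = 16.5
s − a = 0.5, s − b = 8.5, s − c = 7.5
s(s−a)(s−b)(s−c) = 16.5·0.5·8.5·7.5 = 525.9375
Area = √525.9375 ≈ 22.9333

s = 16.5, Area = 22.93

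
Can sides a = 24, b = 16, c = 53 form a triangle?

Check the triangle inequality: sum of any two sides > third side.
a + b vs c: 24 + 16 = 40 ≤ 53  ✗
a + c vs b: 24 + 53 = 77 > 16  ✓
b + c vs a: 16 + 53 = 69 > 24  ✓

No: 24 + 16 = 40 is not > 53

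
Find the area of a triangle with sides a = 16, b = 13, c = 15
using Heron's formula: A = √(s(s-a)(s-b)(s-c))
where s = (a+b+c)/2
s = (16 + 13 + 15)/2 = 44/2 = 22
s − a = 6, s − b = 9, s − c = 7
s(s−a)(s−b)(s−c) = 22·6·9·7 = 8316
Area = √8316 ≈ 91.1921

s = 22.0, Area = 91.19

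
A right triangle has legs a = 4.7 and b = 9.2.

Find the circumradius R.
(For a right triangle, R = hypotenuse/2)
Hypotenuse c = √(a² + b²) = √(22.09 + 84.64) = √106.73 ≈ 10.331
R = c/2 ≈ 10.331/2 ≈ 5.16551

R = 5.166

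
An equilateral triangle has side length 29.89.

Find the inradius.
r = Area/s with s the semi-perimeter.
Area = (√3/4)·29.89² = (√3/4)·893.4121 ≈ 0.433013·893.4121 ≈ 386.859
s = 3·29.89/2 = 44.835
r ≈ 386.859/44.835 ≈ 8.6285
(Equivalently r = side/(2√3) = 29.89/3.4641 ≈ 8.6285.)

r = 8.628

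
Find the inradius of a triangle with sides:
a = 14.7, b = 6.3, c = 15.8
r = Area/s where s is the semi-perimeter.
s = (14.7 + 6.3 + 15.8)/2 = 36.8/2 = 18.4
Area = √(s(s−a)(s−b)(s−c)) = √(18.4·3.7·12.1·2.6) ≈ √2141.8 ≈ 46.2796
r ≈ 46.2796/18.4 ≈ 2.51519

r = 2.515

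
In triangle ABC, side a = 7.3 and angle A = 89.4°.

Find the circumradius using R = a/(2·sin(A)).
R = a/(2·sin(A)) = 7.3/(2·sin(89.4°))
sin(89.4°) ≈ 0.999945
R ≈ 7.3/(2·0.999945) = 7.3/1.99989 ≈ 3.6502

R = 3.65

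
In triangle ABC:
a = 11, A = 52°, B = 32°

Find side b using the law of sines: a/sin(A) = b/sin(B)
a/sin(A) = b/sin(B)  ⇒  b = a·sin(B)/sin(A) = 11·sin(32°)/sin(52°)
sin(32°) ≈ 0.529919, sin(52°) ≈ 0.788011
b ≈ 11·0.529919/0.788011 ≈ 5.82911/0.788011 ≈ 7.39725

b = 7.397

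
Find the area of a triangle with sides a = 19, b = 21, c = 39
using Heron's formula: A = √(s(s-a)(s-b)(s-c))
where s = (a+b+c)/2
s = (19 + 21 + 39)/2 = 79/2 = 39.5
s − a = 20.5, s − b = 18.5, s − c = 0.5
s(s−a)(s−b)(s−c) = 39.5·20.5·18.5·0.5 = 7490.1875
Area = √7490.1875 ≈ 86.5459

s = 39.5, Area = 86.55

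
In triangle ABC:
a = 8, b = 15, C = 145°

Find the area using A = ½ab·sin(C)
A = ½·a·b·sin(C) = ½·8·15·sin(145°)
sin(145°) ≈ 0.573576
A ≈ ½·120·0.573576 = 60·0.573576 ≈ 34.4146

Area = 34.41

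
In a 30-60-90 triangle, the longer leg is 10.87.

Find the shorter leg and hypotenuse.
In a 30-60-90 triangle the sides are in ratio 1 : √3 : 2, so short leg = long leg/√3 and hypotenuse = 2·(short leg).
Short leg = 10.87/√3 ≈ 10.87/1.73205 ≈ 6.2758
Hypotenuse = 2·6.2758 ≈ 12.5516

Short leg = 6.276, Hypotenuse = 12.55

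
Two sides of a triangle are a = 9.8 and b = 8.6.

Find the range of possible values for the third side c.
Triangle inequality: |a − b| < c < a + b
|a − b| = |9.8 − 8.6| = 1.2
a + b = 9.8 + 8.6 = 18.4

1.2 < c < 18.4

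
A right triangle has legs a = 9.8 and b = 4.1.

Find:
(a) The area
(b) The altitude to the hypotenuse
(a) The legs are perpendicular, so Area = ½·a·b = ½·9.8·4.1 = ½·40.18 = 20.09
(b) Hypotenuse c = √(a² + b²) = √(96.04 + 16.81) = √112.85 ≈ 10.6231
    Area = ½·c·h_c  ⇒  h_c = 2·Area/c = 40.18/10.6231 ≈ 3.78233

Area = 20.09, h_c = 3.782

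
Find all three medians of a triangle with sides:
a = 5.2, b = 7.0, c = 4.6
Median formula: m_a = ½√(2b² + 2c² − a²) (and cyclically). a² = 27.04, b² = 49, c² = 21.16.
m_a = ½√(2·49 + 2·21.16 − 27.04) = ½√113.28 ≈ ½·10.6433 ≈ 5.32165
m_b = ½√(2·27.04 + 2·21.16 − 49) = ½√47.4 ≈ ½·6.88477 ≈ 3.44238
m_c = ½√(2·27.04 + 2·49 − 21.16) = ½√130.92 ≈ ½·11.442 ≈ 5.72101

m_a = 5.322, m_b = 3.442, m_c = 5.721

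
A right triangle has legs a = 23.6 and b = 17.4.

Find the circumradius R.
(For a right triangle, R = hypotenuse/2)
Hypotenuse c = √(a² + b²) = √(556.96 + 302.76) = √859.72 ≈ 29.321
R = c/2 ≈ 29.321/2 ≈ 14.6605

R = 14.66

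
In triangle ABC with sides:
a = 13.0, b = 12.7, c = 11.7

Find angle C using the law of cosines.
c² = a² + b² − 2ab·cos(C)  ⇒  cos(C) = (a² + b² − c²)/(2ab)
cos(C) = (13.0² + 12.7² − 11.7²)/(2·13.0·12.7) = (169 + 161.29 − 136.89)/330.2 = 193.4/330.2 ≈ 0.585706
C = arccos(0.585706) ≈ 54.1471°

C = 54.15°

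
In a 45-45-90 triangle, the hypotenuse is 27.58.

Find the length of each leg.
In a 45-45-90 triangle hypotenuse = leg·√2, so leg = hypotenuse/√2.
Leg = 27.58/√2 ≈ 27.58/1.41421 ≈ 19.502

Each leg = 19.5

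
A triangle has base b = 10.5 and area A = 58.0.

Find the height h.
A = ½·b·h  ⇒  h = 2A/b = 2·58.0/10.5 = 116/10.5 ≈ 11.0476

h = 11.05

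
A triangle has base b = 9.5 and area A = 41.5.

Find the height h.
A = ½·b·h  ⇒  h = 2A/b = 2·41.5/9.5 = 83/9.5 ≈ 8.73684

h = 8.737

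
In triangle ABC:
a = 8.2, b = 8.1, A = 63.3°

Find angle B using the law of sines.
a/sin(A) = b/sin(B)  ⇒  sin(B) = b·sin(A)/a = 8.1·sin(63.3°)/8.2
sin(63.3°) ≈ 0.893371
sin(B) ≈ 8.1·0.893371/8.2 ≈ 7.23631/8.2 ≈ 0.882477
B = arcsin(0.882477) ≈ 61.9426°
(Since b ≤ a we need B ≤ A, so the obtuse alternative 180° − 61.9426° ≈ 118.057° is rejected.)

B = 61.94°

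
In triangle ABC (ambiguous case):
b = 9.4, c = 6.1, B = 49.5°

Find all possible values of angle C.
b/sin(B) = c/sin(C)  ⇒  sin(C) = c·sin(B)/b = 6.1·sin(49.5°)/9.4
sin(49.5°) ≈ 0.760406
sin(C) ≈ 6.1·0.760406/9.4 ≈ 4.63848/9.4 ≈ 0.493455
Candidate 1: C₁ = arcsin(0.493455) ≈ 29.5679°  →  A = 180° − 49.5° − 29.5679° ≈ 100.932° > 0, valid
Candidate 2: C₂ = 180° − C₁ ≈ 150.432°  →  A = 180° − 49.5° − 150.432° ≈ -19.9321° ≤ 0, not a valid triangle

C = 29.57° (one solution)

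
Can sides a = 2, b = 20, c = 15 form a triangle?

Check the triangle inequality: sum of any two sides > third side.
a + b vs c: 2 + 20 = 22 > 15  ✓
a + c vs b: 2 + 15 = 17 ≤ 20  ✗
b + c vs a: 20 + 15 = 35 > 2  ✓

No: 2 + 15 = 17 is not > 20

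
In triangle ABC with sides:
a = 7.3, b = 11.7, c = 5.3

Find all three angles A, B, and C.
Law of cosines for each angle (a² = 53.29, b² = 136.89, c² = 28.09):
cos(A) = (b² + c² − a²)/(2bc) = (136.89 + 28.09 − 53.29)/(2·11.7·5.3) = 111.69/124.02 ≈ 0.900581  ⇒  A ≈ 25.7655°
cos(B) = (a² + c² − b²)/(2ac) = (53.29 + 28.09 − 136.89)/(2·7.3·5.3) = -55.51/77.38 ≈ -0.717369  ⇒  B ≈ 135.838°
cos(C) = (a² + b² − c²)/(2ab) = (53.29 + 136.89 − 28.09)/(2·7.3·11.7) = 162.09/170.82 ≈ 0.948894  ⇒  C ≈ 18.3968°
Check: A + B + C ≈ 180°

A = 25.77°, B = 135.8°, C = 18.4°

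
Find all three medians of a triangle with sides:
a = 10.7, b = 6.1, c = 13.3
Median formula: m_a = ½√(2b² + 2c² − a²) (and cyclically). a² = 114.49, b² = 37.21, c² = 176.89.
m_a = ½√(2·37.21 + 2·176.89 − 114.49) = ½√313.71 ≈ ½·17.7119 ≈ 8.85593
m_b = ½√(2·114.49 + 2·176.89 − 37.21) = ½√545.55 ≈ ½·23.357 ≈ 11.6785
m_c = ½√(2·114.49 + 2·37.21 − 176.89) = ½√126.51 ≈ ½·11.2477 ≈ 5.62383

m_a = 8.856, m_b = 11.68, m_c = 5.624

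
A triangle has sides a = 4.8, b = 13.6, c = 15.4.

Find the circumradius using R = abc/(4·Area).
First find the area with Heron's formula.
s = (4.8 + 13.6 + 15.4)/2 = 16.9
Area = √(s(s−a)(s−b)(s−c)) = √(16.9·12.1·3.3·1.5) ≈ √1012.23 ≈ 31.8155
abc = 4.8·13.6·15.4 = 1005.312
R = abc/(4·Area) ≈ 1005.312/(4·31.8155) = 1005.312/127.262 ≈ 7.89955

R = 7.9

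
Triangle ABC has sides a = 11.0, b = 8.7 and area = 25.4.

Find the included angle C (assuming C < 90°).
Area = ½·a·b·sin(C)  ⇒  sin(C) = 2·Area/(a·b) = 2·25.4/(11.0·8.7) = 50.8/95.7 ≈ 0.530825
C = arcsin(0.530825) ≈ 32.0612° (taking the acute solution since C < 90°)

C = 32.06°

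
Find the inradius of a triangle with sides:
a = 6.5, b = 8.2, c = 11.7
r = Area/s where s is the semi-perimeter.
s = (6.5 + 8.2 + 11.7)/2 = 26.4/2 = 13.2
Area = √(s(s−a)(s−b)(s−c)) = √(13.2·6.7·5·1.5) ≈ √663.3 ≈ 25.7546
r ≈ 25.7546/13.2 ≈ 1.95111

r = 1.951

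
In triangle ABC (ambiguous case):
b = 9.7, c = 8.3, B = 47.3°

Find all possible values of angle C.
b/sin(B) = c/sin(C)  ⇒  sin(C) = c·sin(B)/b = 8.3·sin(47.3°)/9.7
sin(47.3°) ≈ 0.734915
sin(C) ≈ 8.3·0.734915/9.7 ≈ 6.09979/9.7 ≈ 0.628844
Candidate 1: C₁ = arcsin(0.628844) ≈ 38.9649°  →  A = 180° − 47.3° − 38.9649° ≈ 93.7351° > 0, valid
Candidate 2: C₂ = 180° − C₁ ≈ 141.035°  →  A = 180° − 47.3° − 141.035° ≈ -8.3351° ≤ 0, not a valid triangle

C = 38.96° (one solution)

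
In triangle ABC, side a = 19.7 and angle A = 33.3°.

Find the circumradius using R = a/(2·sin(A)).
R = a/(2·sin(A)) = 19.7/(2·sin(33.3°))
sin(33.3°) ≈ 0.549023
R ≈ 19.7/(2·0.549023) = 19.7/1.09805 ≈ 17.941

R = 17.94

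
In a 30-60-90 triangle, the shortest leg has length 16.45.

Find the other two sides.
In a 30-60-90 triangle the sides are in ratio 1 : √3 : 2 (short leg : long leg : hypotenuse).
Long leg = 16.45·√3 ≈ 16.45·1.73205 ≈ 28.4922
Hypotenuse = 2·16.45 = 32.9

Long leg = 16.45√3 = 28.49, Hypotenuse = 32.9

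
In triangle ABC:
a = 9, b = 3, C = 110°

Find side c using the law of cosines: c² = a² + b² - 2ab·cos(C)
c² = 9² + 3² − 2·9·3·cos(110°)
cos(110°) ≈ -0.34202
c² ≈ 81 + 9 − 54·(-0.34202) ≈ 90 + 18.4691 ≈ 108.469
c ≈ √108.469 ≈ 10.4148

c = 10.41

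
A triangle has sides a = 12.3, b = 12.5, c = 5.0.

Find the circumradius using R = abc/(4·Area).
First find the area with Heron's formula.
s = (12.3 + 12.5 + 5.0)/2 = 14.9
Area = √(s(s−a)(s−b)(s−c)) = √(14.9·2.6·2.4·9.9) ≈ √920.462 ≈ 30.3391
abc = 12.3·12.5·5.0 = 768.75
R = abc/(4·Area) ≈ 768.75/(4·30.3391) = 768.75/121.356 ≈ 6.33464

R = 6.335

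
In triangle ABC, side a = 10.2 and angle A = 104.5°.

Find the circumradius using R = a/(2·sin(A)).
R = a/(2·sin(A)) = 10.2/(2·sin(104.5°))
sin(104.5°) ≈ 0.968148
R ≈ 10.2/(2·0.968148) = 10.2/1.9363 ≈ 5.26779

R = 5.268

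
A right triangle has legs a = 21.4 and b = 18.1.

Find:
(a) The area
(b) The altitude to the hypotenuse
(a) The legs are perpendicular, so Area = ½·a·b = ½·21.4·18.1 = ½·387.34 = 193.67
(b) Hypotenuse c = √(a² + b²) = √(457.96 + 327.61) = √785.57 ≈ 28.028
    Area = ½·c·h_c  ⇒  h_c = 2·Area/c = 387.34/28.028 ≈ 13.8197

Area = 193.67, h_c = 13.82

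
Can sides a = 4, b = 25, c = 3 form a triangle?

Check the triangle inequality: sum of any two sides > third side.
a + b vs c: 4 + 25 = 29 > 3  ✓
a + c vs b: 4 + 3 = 7 ≤ 25  ✗
b + c vs a: 25 + 3 = 28 > 4  ✓

No: 4 + 3 = 7 is not > 25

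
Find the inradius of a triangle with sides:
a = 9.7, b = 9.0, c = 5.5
r = Area/s where s is the semi-perimeter.
s = (9.7 + 9.0 + 5.5)/2 = 24.2/2 = 12.1
Area = √(s(s−a)(s−b)(s−c)) = √(12.1·2.4·3.1·6.6) ≈ √594.158 ≈ 24.3754
r ≈ 24.3754/12.1 ≈ 2.01449

r = 2.014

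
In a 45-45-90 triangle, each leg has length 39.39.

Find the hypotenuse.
In a 45-45-90 triangle the sides are in ratio 1 : 1 : √2, so hypotenuse = leg·√2.
Hypotenuse = 39.39·√2 ≈ 39.39·1.41421 ≈ 55.7059

Hypotenuse = 39.39√2 = 55.71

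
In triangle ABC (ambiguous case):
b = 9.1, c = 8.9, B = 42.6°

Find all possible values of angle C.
b/sin(B) = c/sin(C)  ⇒  sin(C) = c·sin(B)/b = 8.9·sin(42.6°)/9.1
sin(42.6°) ≈ 0.676876
sin(C) ≈ 8.9·0.676876/9.1 ≈ 6.0242/9.1 ≈ 0.662
Candidate 1: C₁ = arcsin(0.662) ≈ 41.4526°  →  A = 180° − 42.6° − 41.4526° ≈ 95.9474° > 0, valid
Candidate 2: C₂ = 180° − C₁ ≈ 138.547°  →  A = 180° − 42.6° − 138.547° ≈ -1.1474° ≤ 0, not a valid triangle

C = 41.45° (one solution)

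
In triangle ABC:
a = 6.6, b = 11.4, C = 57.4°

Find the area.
Two sides and the included angle (SAS): A = ½·a·b·sin(C) = ½·6.6·11.4·sin(57.4°)
sin(57.4°) ≈ 0.842452
A ≈ ½·75.24·0.842452 = 37.62·0.842452 ≈ 31.6931

Area = 31.69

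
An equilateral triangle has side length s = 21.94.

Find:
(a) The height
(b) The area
(a) The height splits the triangle into two 30-60-90 halves: h = s·√3/2 = 21.94·1.73205/2 ≈ 38.0012/2 ≈ 19.0006
(b) Area = (√3/4)·s² = (√3/4)·21.94² = (√3/4)·481.3636 ≈ 0.433013·481.3636 ≈ 208.437

Height = 19, Area = 208.4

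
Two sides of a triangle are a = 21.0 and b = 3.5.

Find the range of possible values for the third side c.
Triangle inequality: |a − b| < c < a + b
|a − b| = |21.0 − 3.5| = 17.5
a + b = 21.0 + 3.5 = 24.5

17.5 < c < 24.5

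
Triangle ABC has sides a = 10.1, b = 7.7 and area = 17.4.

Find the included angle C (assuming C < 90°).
Area = ½·a·b·sin(C)  ⇒  sin(C) = 2·Area/(a·b) = 2·17.4/(10.1·7.7) = 34.8/77.77 ≈ 0.447473
C = arcsin(0.447473) ≈ 26.5817° (taking the acute solution since C < 90°)

C = 26.58°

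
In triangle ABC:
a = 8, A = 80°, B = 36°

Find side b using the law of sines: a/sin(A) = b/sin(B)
a/sin(A) = b/sin(B)  ⇒  b = a·sin(B)/sin(A) = 8·sin(36°)/sin(80°)
sin(36°) ≈ 0.587785, sin(80°) ≈ 0.984808
b ≈ 8·0.587785/0.984808 ≈ 4.70228/0.984808 ≈ 4.77482

b = 4.775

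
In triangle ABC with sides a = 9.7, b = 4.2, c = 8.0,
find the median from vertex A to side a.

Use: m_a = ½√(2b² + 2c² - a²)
m_a = ½√(2·4.2² + 2·8.0² − 9.7²) = ½√(2·17.64 + 2·64 − 94.09) = ½√(35.28 + 128 − 94.09) = ½√69.19
√69.19 ≈ 8.31805, so m_a ≈ 4.15903

m_a = 4.159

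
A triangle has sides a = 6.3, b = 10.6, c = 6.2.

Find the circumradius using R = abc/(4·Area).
First find the area with Heron's formula.
s = (6.3 + 10.6 + 6.2)/2 = 11.55
Area = √(s(s−a)(s−b)(s−c)) = √(11.55·5.25·0.95·5.35) ≈ √308.19 ≈ 17.5553
abc = 6.3·10.6·6.2 = 414.036
R = abc/(4·Area) ≈ 414.036/(4·17.5553) = 414.036/70.2214 ≈ 5.89615

R = 5.896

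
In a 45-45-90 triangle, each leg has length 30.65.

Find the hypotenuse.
In a 45-45-90 triangle the sides are in ratio 1 : 1 : √2, so hypotenuse = leg·√2.
Hypotenuse = 30.65·√2 ≈ 30.65·1.41421 ≈ 43.3456

Hypotenuse = 30.65√2 = 43.35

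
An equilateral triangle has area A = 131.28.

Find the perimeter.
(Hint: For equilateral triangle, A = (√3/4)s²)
A = (√3/4)s²  ⇒  s² = 4A/√3 = 4·131.28/√3 = 525.12/1.73205 ≈ 303.178
s ≈ √303.178 ≈ 17.412
Perimeter = 3s ≈ 3·17.412 ≈ 52.236

Perimeter = 52.24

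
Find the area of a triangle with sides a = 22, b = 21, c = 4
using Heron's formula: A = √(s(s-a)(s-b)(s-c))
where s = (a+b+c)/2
s = (22 + 21 + 4)/2 = 47/2 = 23.5
s − a = 1.5, s − b = 2.5, s − c = 19.5
s(s−a)(s−b)(s−c) = 23.5·1.5·2.5·19.5 = 1718.4375
Area = √1718.4375 ≈ 41.454

s = 23.5, Area = 41.45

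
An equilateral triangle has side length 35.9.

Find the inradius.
r = Area/s with s the semi-perimeter.
Area = (√3/4)·35.9² = (√3/4)·1288.81 ≈ 0.433013·1288.81 ≈ 558.071
s = 3·35.9/2 = 53.85
r ≈ 558.071/53.85 ≈ 10.3634
(Equivalently r = side/(2√3) = 35.9/3.4641 ≈ 10.3634.)

r = 10.36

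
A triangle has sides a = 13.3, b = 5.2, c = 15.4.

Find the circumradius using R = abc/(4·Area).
First find the area with Heron's formula.
s = (13.3 + 5.2 + 15.4)/2 = 16.95
Area = √(s(s−a)(s−b)(s−c)) = √(16.95·3.65·11.75·1.55) ≈ √1126.76 ≈ 33.5673
abc = 13.3·5.2·15.4 = 1065.064
R = abc/(4·Area) ≈ 1065.064/(4·33.5673) = 1065.064/134.269 ≈ 7.93231

R = 7.932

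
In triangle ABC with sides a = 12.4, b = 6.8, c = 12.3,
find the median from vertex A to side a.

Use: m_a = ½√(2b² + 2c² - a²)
m_a = ½√(2·6.8² + 2·12.3² − 12.4²) = ½√(2·46.24 + 2·151.29 − 153.76) = ½√(92.48 + 302.58 − 153.76) = ½√241.3
√241.3 ≈ 15.5338, so m_a ≈ 7.76692

m_a = 7.767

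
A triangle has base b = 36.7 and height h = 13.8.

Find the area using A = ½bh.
A = ½·b·h = ½·36.7·13.8 = ½·506.46 = 253.23

Area = 253.23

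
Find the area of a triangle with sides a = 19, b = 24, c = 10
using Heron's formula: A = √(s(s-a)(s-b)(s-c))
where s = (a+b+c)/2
s = (19 + 24 + 10)/2 = 53/2 = 26.5
s − a = 7.5, s − b = 2.5, s − c = 16.5
s(s−a)(s−b)(s−c) = 26.5·7.5·2.5·16.5 = 8198.4375
Area = √8198.4375 ≈ 90.5452

s = 26.5, Area = 90.55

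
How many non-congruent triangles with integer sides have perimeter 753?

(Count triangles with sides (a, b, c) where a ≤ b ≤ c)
Let a ≤ b ≤ c with a + b + c = 753. The only binding inequality is a + b > c, i.e. 753 − c > c, so c < 753/2; and c ≥ 753/3 since c is the largest side.
So 251 ≤ c ≤ 376. For each c, b runs from ⌈(753 − c)/2⌉ up to c (then a = 753 − b − c satisfies 1 ≤ a ≤ b automatically), giving c − ⌈(753 − c)/2⌉ + 1 choices.
Summing over c: 1 + 2 + 4 + 5 + … + 187 + 188  (126 terms, c = 251, …, 376) = 11907
Check (closed form: nearest integer to p²/48 for even p, (p+3)²/48 for odd p): (753+3)²/48 = 756²/48 = 571536/48 ≈ 11907.00 → 11907

11907 triangles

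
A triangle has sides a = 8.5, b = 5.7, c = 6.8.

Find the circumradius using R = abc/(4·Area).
First find the area with Heron's formula.
s = (8.5 + 5.7 + 6.8)/2 = 10.5
Area = √(s(s−a)(s−b)(s−c)) = √(10.5·2·4.8·3.7) ≈ √372.96 ≈ 19.3122
abc = 8.5·5.7·6.8 = 329.46
R = abc/(4·Area) ≈ 329.46/(4·19.3122) = 329.46/77.2487 ≈ 4.26493

R = 4.265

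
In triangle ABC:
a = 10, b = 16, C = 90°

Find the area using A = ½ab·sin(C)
A = ½·a·b·sin(C) = ½·10·16·sin(90°)
sin(90°) ≈ 1
A ≈ ½·160·1 = 80·1 ≈ 80

Area = 80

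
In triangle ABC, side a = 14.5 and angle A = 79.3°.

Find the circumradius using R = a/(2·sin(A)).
R = a/(2·sin(A)) = 14.5/(2·sin(79.3°))
sin(79.3°) ≈ 0.982613
R ≈ 14.5/(2·0.982613) = 14.5/1.96523 ≈ 7.37829

R = 7.378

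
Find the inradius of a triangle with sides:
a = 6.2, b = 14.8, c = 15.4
r = Area/s where s is the semi-perimeter.
s = (6.2 + 14.8 + 15.4)/2 = 36.4/2 = 18.2
Area = √(s(s−a)(s−b)(s−c)) = √(18.2·12·3.4·2.8) ≈ √2079.17 ≈ 45.5979
r ≈ 45.5979/18.2 ≈ 2.50538

r = 2.505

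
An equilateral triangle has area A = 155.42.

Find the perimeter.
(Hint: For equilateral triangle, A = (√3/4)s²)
A = (√3/4)s²  ⇒  s² = 4A/√3 = 4·155.42/√3 = 621.68/1.73205 ≈ 358.927
s ≈ √358.927 ≈ 18.9454
Perimeter = 3s ≈ 3·18.9454 ≈ 56.8361

Perimeter = 56.84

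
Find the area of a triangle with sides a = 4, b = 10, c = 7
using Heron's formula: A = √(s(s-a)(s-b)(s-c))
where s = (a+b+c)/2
s = (4 + 10 + 7)/2 = 21/2 = 10.5
s − a = 6.5, s − b = 0.5, s − c = 3.5
s(s−a)(s−b)(s−c) = 10.5·6.5·0.5·3.5 = 119.4375
Area = √119.4375 ≈ 10.9287

s = 10.5, Area = 10.93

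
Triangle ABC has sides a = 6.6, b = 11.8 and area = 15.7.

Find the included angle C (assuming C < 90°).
Area = ½·a·b·sin(C)  ⇒  sin(C) = 2·Area/(a·b) = 2·15.7/(6.6·11.8) = 31.4/77.88 ≈ 0.403184
C = arcsin(0.403184) ≈ 23.7774° (taking the acute solution since C < 90°)

C = 23.78°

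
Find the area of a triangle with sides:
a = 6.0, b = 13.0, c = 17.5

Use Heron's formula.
s = (6.0 + 13.0 + 17.5)/2 = 36.5/2 = 18.25
s − a = 12.25, s − b = 5.25, s − c = 0.75
s(s−a)(s−b)(s−c) = 18.25·12.25·5.25·0.75 ≈ 880.277
Area = √880.277 ≈ 29.6695

Area = 29.67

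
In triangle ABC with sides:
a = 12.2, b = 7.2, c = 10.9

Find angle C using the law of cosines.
c² = a² + b² − 2ab·cos(C)  ⇒  cos(C) = (a² + b² − c²)/(2ab)
cos(C) = (12.2² + 7.2² − 10.9²)/(2·12.2·7.2) = (148.84 + 51.84 − 118.81)/175.68 = 81.87/175.68 ≈ 0.466018
C = arccos(0.466018) ≈ 62.2239°

C = 62.22°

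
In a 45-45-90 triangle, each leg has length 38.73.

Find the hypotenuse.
In a 45-45-90 triangle the sides are in ratio 1 : 1 : √2, so hypotenuse = leg·√2.
Hypotenuse = 38.73·√2 ≈ 38.73·1.41421 ≈ 54.7725

Hypotenuse = 38.73√2 = 54.77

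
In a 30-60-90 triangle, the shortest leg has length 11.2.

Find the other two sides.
In a 30-60-90 triangle the sides are in ratio 1 : √3 : 2 (short leg : long leg : hypotenuse).
Long leg = 11.2·√3 ≈ 11.2·1.73205 ≈ 19.399
Hypotenuse = 2·11.2 = 22.4

Long leg = 11.2√3 = 19.4, Hypotenuse = 22.4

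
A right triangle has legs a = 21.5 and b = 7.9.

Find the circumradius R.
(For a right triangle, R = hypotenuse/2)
Hypotenuse c = √(a² + b²) = √(462.25 + 62.41) = √524.66 ≈ 22.9055
R = c/2 ≈ 22.9055/2 ≈ 11.4527

R = 11.45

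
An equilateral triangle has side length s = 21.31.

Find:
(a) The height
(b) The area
(a) The height splits the triangle into two 30-60-90 halves: h = s·√3/2 = 21.31·1.73205/2 ≈ 36.91/2 ≈ 18.455
(b) Area = (√3/4)·s² = (√3/4)·21.31² = (√3/4)·454.1161 ≈ 0.433013·454.1161 ≈ 196.638

Height = 18.46, Area = 196.6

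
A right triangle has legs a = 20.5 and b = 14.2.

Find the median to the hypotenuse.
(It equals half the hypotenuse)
Hypotenuse c = √(a² + b²) = √(420.25 + 201.64) = √621.89 ≈ 24.9377
Median to hypotenuse = c/2 ≈ 24.9377/2 ≈ 12.4689

Median = 12.47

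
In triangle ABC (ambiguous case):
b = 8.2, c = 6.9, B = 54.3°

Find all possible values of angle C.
b/sin(B) = c/sin(C)  ⇒  sin(C) = c·sin(B)/b = 6.9·sin(54.3°)/8.2
sin(54.3°) ≈ 0.812084
sin(C) ≈ 6.9·0.812084/8.2 ≈ 5.60338/8.2 ≈ 0.683339
Candidate 1: C₁ = arcsin(0.683339) ≈ 43.1051°  →  A = 180° − 54.3° − 43.1051° ≈ 82.5949° > 0, valid
Candidate 2: C₂ = 180° − C₁ ≈ 136.895°  →  A = 180° − 54.3° − 136.895° ≈ -11.1949° ≤ 0, not a valid triangle

C = 43.11° (one solution)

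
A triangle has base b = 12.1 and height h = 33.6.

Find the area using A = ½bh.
A = ½·b·h = ½·12.1·33.6 = ½·406.56 = 203.28

Area = 203.28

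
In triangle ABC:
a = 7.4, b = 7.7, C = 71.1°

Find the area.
Two sides and the included angle (SAS): A = ½·a·b·sin(C) = ½·7.4·7.7·sin(71.1°)
sin(71.1°) ≈ 0.946085
A ≈ ½·56.98·0.946085 = 28.49·0.946085 ≈ 26.954

Area = 26.95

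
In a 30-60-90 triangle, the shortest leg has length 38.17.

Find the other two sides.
In a 30-60-90 triangle the sides are in ratio 1 : √3 : 2 (short leg : long leg : hypotenuse).
Long leg = 38.17·√3 ≈ 38.17·1.73205 ≈ 66.1124
Hypotenuse = 2·38.17 = 76.34

Long leg = 38.17√3 = 66.11, Hypotenuse = 76.34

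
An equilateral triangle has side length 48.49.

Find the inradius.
r = Area/s with s the semi-perimeter.
Area = (√3/4)·48.49² = (√3/4)·2351.2801 ≈ 0.433013·2351.2801 ≈ 1018.13
s = 3·48.49/2 = 72.735
r ≈ 1018.13/72.735 ≈ 13.9979
(Equivalently r = side/(2√3) = 48.49/3.4641 ≈ 13.9979.)

r = 14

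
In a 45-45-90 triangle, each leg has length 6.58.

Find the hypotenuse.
In a 45-45-90 triangle the sides are in ratio 1 : 1 : √2, so hypotenuse = leg·√2.
Hypotenuse = 6.58·√2 ≈ 6.58·1.41421 ≈ 9.30553

Hypotenuse = 6.58√2 = 9.306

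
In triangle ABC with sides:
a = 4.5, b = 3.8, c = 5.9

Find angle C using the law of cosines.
c² = a² + b² − 2ab·cos(C)  ⇒  cos(C) = (a² + b² − c²)/(2ab)
cos(C) = (4.5² + 3.8² − 5.9²)/(2·4.5·3.8) = (20.25 + 14.44 − 34.81)/34.2 = -0.12/34.2 ≈ -0.00350877
C = arccos(-0.00350877) ≈ 90.201°

C = 90.2°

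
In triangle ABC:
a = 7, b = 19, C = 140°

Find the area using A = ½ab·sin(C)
A = ½·a·b·sin(C) = ½·7·19·sin(140°)
sin(140°) ≈ 0.642788
A ≈ ½·133·0.642788 = 66.5·0.642788 ≈ 42.7454

Area = 42.75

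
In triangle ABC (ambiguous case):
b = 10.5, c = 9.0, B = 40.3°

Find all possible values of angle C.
b/sin(B) = c/sin(C)  ⇒  sin(C) = c·sin(B)/b = 9.0·sin(40.3°)/10.5
sin(40.3°) ≈ 0.64679
sin(C) ≈ 9.0·0.64679/10.5 ≈ 5.82111/10.5 ≈ 0.554391
Candidate 1: C₁ = arcsin(0.554391) ≈ 33.6688°  →  A = 180° − 40.3° − 33.6688° ≈ 106.031° > 0, valid
Candidate 2: C₂ = 180° − C₁ ≈ 146.331°  →  A = 180° − 40.3° − 146.331° ≈ -6.6312° ≤ 0, not a valid triangle

C = 33.67° (one solution)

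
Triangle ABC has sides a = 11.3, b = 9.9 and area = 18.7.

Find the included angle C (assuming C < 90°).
Area = ½·a·b·sin(C)  ⇒  sin(C) = 2·Area/(a·b) = 2·18.7/(11.3·9.9) = 37.4/111.87 ≈ 0.334317
C = arcsin(0.334317) ≈ 19.531° (taking the acute solution since C < 90°)

C = 19.53°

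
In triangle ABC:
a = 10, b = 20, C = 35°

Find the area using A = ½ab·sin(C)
A = ½·a·b·sin(C) = ½·10·20·sin(35°)
sin(35°) ≈ 0.573576
A ≈ ½·200·0.573576 = 100·0.573576 ≈ 57.3576

Area = 57.36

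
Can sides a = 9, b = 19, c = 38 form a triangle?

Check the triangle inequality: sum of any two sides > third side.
a + b vs c: 9 + 19 = 28 ≤ 38  ✗
a + c vs b: 9 + 38 = 47 > 19  ✓
b + c vs a: 19 + 38 = 57 > 9  ✓

No: 9 + 19 = 28 is not > 38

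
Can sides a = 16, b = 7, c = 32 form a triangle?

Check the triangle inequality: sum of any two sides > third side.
a + b vs c: 16 + 7 = 23 ≤ 32  ✗
a + c vs b: 16 + 32 = 48 > 7  ✓
b + c vs a: 7 + 32 = 39 > 16  ✓

No: 16 + 7 = 23 is not > 32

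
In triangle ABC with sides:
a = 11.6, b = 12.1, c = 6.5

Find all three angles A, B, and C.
Law of cosines for each angle (a² = 134.56, b² = 146.41, c² = 42.25):
cos(A) = (b² + c² − a²)/(2bc) = (146.41 + 42.25 − 134.56)/(2·12.1·6.5) = 54.1/157.3 ≈ 0.343929  ⇒  A ≈ 69.8836°
cos(B) = (a² + c² − b²)/(2ac) = (134.56 + 42.25 − 146.41)/(2·11.6·6.5) = 30.4/150.8 ≈ 0.201592  ⇒  B ≈ 78.37°
cos(C) = (a² + b² − c²)/(2ab) = (134.56 + 146.41 − 42.25)/(2·11.6·12.1) = 238.72/280.72 ≈ 0.850385  ⇒  C ≈ 31.7465°
Check: A + B + C ≈ 180°

A = 69.88°, B = 78.37°, C = 31.75°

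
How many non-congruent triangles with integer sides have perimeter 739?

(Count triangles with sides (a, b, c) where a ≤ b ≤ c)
Let a ≤ b ≤ c with a + b + c = 739. The only binding inequality is a + b > c, i.e. 739 − c > c, so c < 739/2; and c ≥ 739/3 since c is the largest side.
So 247 ≤ c ≤ 369. For each c, b runs from ⌈(739 − c)/2⌉ up to c (then a = 739 − b − c satisfies 1 ≤ a ≤ b automatically), giving c − ⌈(739 − c)/2⌉ + 1 choices.
Summing over c: 2 + 3 + 5 + 6 + … + 183 + 185  (123 terms, c = 247, …, 369) = 11470
Check (closed form: nearest integer to p²/48 for even p, (p+3)²/48 for odd p): (739+3)²/48 = 742²/48 = 550564/48 ≈ 11470.08 → 11470

11470 triangles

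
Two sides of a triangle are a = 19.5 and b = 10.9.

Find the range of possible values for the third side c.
Triangle inequality: |a − b| < c < a + b
|a − b| = |19.5 − 10.9| = 8.6
a + b = 19.5 + 10.9 = 30.4

8.6 < c < 30.4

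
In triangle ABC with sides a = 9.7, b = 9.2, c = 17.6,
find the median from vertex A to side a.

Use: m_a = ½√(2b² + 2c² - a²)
m_a = ½√(2·9.2² + 2·17.6² − 9.7²) = ½√(2·84.64 + 2·309.76 − 94.09) = ½√(169.28 + 619.52 − 94.09) = ½√694.71
√694.71 ≈ 26.3574, so m_a ≈ 13.1787

m_a = 13.18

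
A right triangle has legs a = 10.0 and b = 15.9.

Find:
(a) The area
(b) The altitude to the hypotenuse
(a) The legs are perpendicular, so Area = ½·a·b = ½·10.0·15.9 = ½·159 = 79.5
(b) Hypotenuse c = √(a² + b²) = √(100 + 252.81) = √352.81 ≈ 18.7832
    Area = ½·c·h_c  ⇒  h_c = 2·Area/c = 159/18.7832 ≈ 8.46499

Area = 79.5, h_c = 8.465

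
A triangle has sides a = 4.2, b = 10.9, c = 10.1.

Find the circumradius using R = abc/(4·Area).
First find the area with Heron's formula.
s = (4.2 + 10.9 + 10.1)/2 = 12.6
Area = √(s(s−a)(s−b)(s−c)) = √(12.6·8.4·1.7·2.5) ≈ √449.82 ≈ 21.209
abc = 4.2·10.9·10.1 = 462.378
R = abc/(4·Area) ≈ 462.378/(4·21.209) = 462.378/84.8358 ≈ 5.45027

R = 5.45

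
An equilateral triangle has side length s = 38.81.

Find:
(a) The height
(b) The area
(a) The height splits the triangle into two 30-60-90 halves: h = s·√3/2 = 38.81·1.73205/2 ≈ 67.2209/2 ≈ 33.6104
(b) Area = (√3/4)·s² = (√3/4)·38.81² = (√3/4)·1506.2161 ≈ 0.433013·1506.2161 ≈ 652.211

Height = 33.61, Area = 652.2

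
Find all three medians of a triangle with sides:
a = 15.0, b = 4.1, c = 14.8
Median formula: m_a = ½√(2b² + 2c² − a²) (and cyclically). a² = 225, b² = 16.81, c² = 219.04.
m_a = ½√(2·16.81 + 2·219.04 − 225) = ½√246.7 ≈ ½·15.7067 ≈ 7.85334
m_b = ½√(2·225 + 2·219.04 − 16.81) = ½√871.27 ≈ ½·29.5173 ≈ 14.7586
m_c = ½√(2·225 + 2·16.81 − 219.04) = ½√264.58 ≈ ½·16.2659 ≈ 8.13296

m_a = 7.853, m_b = 14.76, m_c = 8.133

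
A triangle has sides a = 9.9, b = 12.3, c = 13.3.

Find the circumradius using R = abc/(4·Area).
First find the area with Heron's formula.
s = (9.9 + 12.3 + 13.3)/2 = 17.75
Area = √(s(s−a)(s−b)(s−c)) = √(17.75·7.85·5.45·4.45) ≈ √3379.28 ≈ 58.1316
abc = 9.9·12.3·13.3 = 1619.541
R = abc/(4·Area) ≈ 1619.541/(4·58.1316) = 1619.541/232.526 ≈ 6.96498

R = 6.965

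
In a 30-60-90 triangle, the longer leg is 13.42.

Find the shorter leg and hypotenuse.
In a 30-60-90 triangle the sides are in ratio 1 : √3 : 2, so short leg = long leg/√3 and hypotenuse = 2·(short leg).
Short leg = 13.42/√3 ≈ 13.42/1.73205 ≈ 7.74804
Hypotenuse = 2·7.74804 ≈ 15.4961

Short leg = 7.748, Hypotenuse = 15.5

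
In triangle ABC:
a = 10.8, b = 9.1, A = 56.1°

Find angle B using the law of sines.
a/sin(A) = b/sin(B)  ⇒  sin(B) = b·sin(A)/a = 9.1·sin(56.1°)/10.8
sin(56.1°) ≈ 0.830012
sin(B) ≈ 9.1·0.830012/10.8 ≈ 7.55311/10.8 ≈ 0.699362
B = arcsin(0.699362) ≈ 44.3759°
(Since b ≤ a we need B ≤ A, so the obtuse alternative 180° − 44.3759° ≈ 135.624° is rejected.)

B = 44.38°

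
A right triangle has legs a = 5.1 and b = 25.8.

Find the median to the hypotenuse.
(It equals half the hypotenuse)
Hypotenuse c = √(a² + b²) = √(26.01 + 665.64) = √691.65 ≈ 26.2992
Median to hypotenuse = c/2 ≈ 26.2992/2 ≈ 13.1496

Median = 13.15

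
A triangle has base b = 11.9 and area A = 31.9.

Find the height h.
A = ½·b·h  ⇒  h = 2A/b = 2·31.9/11.9 = 63.8/11.9 ≈ 5.36134

h = 5.361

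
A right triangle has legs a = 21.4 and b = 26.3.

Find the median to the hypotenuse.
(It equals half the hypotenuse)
Hypotenuse c = √(a² + b²) = √(457.96 + 691.69) = √1149.65 ≈ 33.9065
Median to hypotenuse = c/2 ≈ 33.9065/2 ≈ 16.9532

Median = 16.95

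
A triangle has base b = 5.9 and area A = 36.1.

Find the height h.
A = ½·b·h  ⇒  h = 2A/b = 2·36.1/5.9 = 72.2/5.9 ≈ 12.2373

h = 12.24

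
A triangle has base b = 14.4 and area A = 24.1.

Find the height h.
A = ½·b·h  ⇒  h = 2A/b = 2·24.1/14.4 = 48.2/14.4 ≈ 3.34722

h = 3.347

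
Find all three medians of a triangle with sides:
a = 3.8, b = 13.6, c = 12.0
Median formula: m_a = ½√(2b² + 2c² − a²) (and cyclically). a² = 14.44, b² = 184.96, c² = 144.
m_a = ½√(2·184.96 + 2·144 − 14.44) = ½√643.48 ≈ ½·25.3669 ≈ 12.6835
m_b = ½√(2·14.44 + 2·144 − 184.96) = ½√131.92 ≈ ½·11.4856 ≈ 5.74282
m_c = ½√(2·14.44 + 2·184.96 − 144) = ½√254.8 ≈ ½·15.9625 ≈ 7.98123

m_a = 12.68, m_b = 5.743, m_c = 7.981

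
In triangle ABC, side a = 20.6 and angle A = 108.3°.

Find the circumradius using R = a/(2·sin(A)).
R = a/(2·sin(A)) = 20.6/(2·sin(108.3°))
sin(108.3°) ≈ 0.949425
R ≈ 20.6/(2·0.949425) = 20.6/1.89885 ≈ 10.8487

R = 10.85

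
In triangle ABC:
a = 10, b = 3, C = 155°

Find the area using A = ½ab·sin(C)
A = ½·a·b·sin(C) = ½·10·3·sin(155°)
sin(155°) ≈ 0.422618
A ≈ ½·30·0.422618 = 15·0.422618 ≈ 6.33927

Area = 6.339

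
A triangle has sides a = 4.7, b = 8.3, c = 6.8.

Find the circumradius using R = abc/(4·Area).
First find the area with Heron's formula.
s = (4.7 + 8.3 + 6.8)/2 = 9.9
Area = √(s(s−a)(s−b)(s−c)) = √(9.9·5.2·1.6·3.1) ≈ √255.341 ≈ 15.9794
abc = 4.7·8.3·6.8 = 265.268
R = abc/(4·Area) ≈ 265.268/(4·15.9794) = 265.268/63.9175 ≈ 4.15016

R = 4.15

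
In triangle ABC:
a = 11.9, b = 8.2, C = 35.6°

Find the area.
Two sides and the included angle (SAS): A = ½·a·b·sin(C) = ½·11.9·8.2·sin(35.6°)
sin(35.6°) ≈ 0.582123
A ≈ ½·97.58·0.582123 = 48.79·0.582123 ≈ 28.4018

Area = 28.4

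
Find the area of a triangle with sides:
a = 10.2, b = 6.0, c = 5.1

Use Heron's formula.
s = (10.2 + 6.0 + 5.1)/2 = 21.3/2 = 10.65
s − a = 0.45, s − b = 4.65, s − c = 5.55
s(s−a)(s−b)(s−c) = 10.65·0.45·4.65·5.55 ≈ 123.682
Area = √123.682 ≈ 11.1213

Area = 11.12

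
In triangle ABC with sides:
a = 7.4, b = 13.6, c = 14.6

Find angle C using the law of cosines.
c² = a² + b² − 2ab·cos(C)  ⇒  cos(C) = (a² + b² − c²)/(2ab)
cos(C) = (7.4² + 13.6² − 14.6²)/(2·7.4·13.6) = (54.76 + 184.96 − 213.16)/201.28 = 26.56/201.28 ≈ 0.131955
C = arccos(0.131955) ≈ 82.4174°

C = 82.42°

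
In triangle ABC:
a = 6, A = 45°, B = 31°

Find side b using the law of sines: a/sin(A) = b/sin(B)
a/sin(A) = b/sin(B)  ⇒  b = a·sin(B)/sin(A) = 6·sin(31°)/sin(45°)
sin(31°) ≈ 0.515038, sin(45°) ≈ 0.707107
b ≈ 6·0.515038/0.707107 ≈ 3.09023/0.707107 ≈ 4.37024

b = 4.37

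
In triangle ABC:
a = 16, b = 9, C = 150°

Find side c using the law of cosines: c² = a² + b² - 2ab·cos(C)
c² = 16² + 9² − 2·16·9·cos(150°)
cos(150°) ≈ -0.866025
c² ≈ 256 + 81 − 288·(-0.866025) ≈ 337 + 249.415 ≈ 586.415
c ≈ √586.415 ≈ 24.216

c = 24.22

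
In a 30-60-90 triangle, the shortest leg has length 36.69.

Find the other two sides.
In a 30-60-90 triangle the sides are in ratio 1 : √3 : 2 (short leg : long leg : hypotenuse).
Long leg = 36.69·√3 ≈ 36.69·1.73205 ≈ 63.5489
Hypotenuse = 2·36.69 = 73.38

Long leg = 36.69√3 = 63.55, Hypotenuse = 73.38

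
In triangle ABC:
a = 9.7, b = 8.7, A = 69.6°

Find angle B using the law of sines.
a/sin(A) = b/sin(B)  ⇒  sin(B) = b·sin(A)/a = 8.7·sin(69.6°)/9.7
sin(69.6°) ≈ 0.937282
sin(B) ≈ 8.7·0.937282/9.7 ≈ 8.15435/9.7 ≈ 0.840655
B = arcsin(0.840655) ≈ 57.2093°
(Since b ≤ a we need B ≤ A, so the obtuse alternative 180° − 57.2093° ≈ 122.791° is rejected.)

B = 57.21°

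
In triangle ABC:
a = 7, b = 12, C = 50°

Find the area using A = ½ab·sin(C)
A = ½·a·b·sin(C) = ½·7·12·sin(50°)
sin(50°) ≈ 0.766044
A ≈ ½·84·0.766044 = 42·0.766044 ≈ 32.1739

Area = 32.17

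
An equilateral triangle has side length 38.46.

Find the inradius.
r = Area/s with s the semi-perimeter.
Area = (√3/4)·38.46² = (√3/4)·1479.1716 ≈ 0.433013·1479.1716 ≈ 640.5
s = 3·38.46/2 = 57.69
r ≈ 640.5/57.69 ≈ 11.1024
(Equivalently r = side/(2√3) = 38.46/3.4641 ≈ 11.1024.)

r = 11.1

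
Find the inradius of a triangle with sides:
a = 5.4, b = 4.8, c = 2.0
r = Area/s where s is the semi-perimeter.
s = (5.4 + 4.8 + 2.0)/2 = 12.2/2 = 6.1
Area = √(s(s−a)(s−b)(s−c)) = √(6.1·0.7·1.3·4.1) ≈ √22.7591 ≈ 4.77065
r ≈ 4.77065/6.1 ≈ 0.782074

r = 0.7821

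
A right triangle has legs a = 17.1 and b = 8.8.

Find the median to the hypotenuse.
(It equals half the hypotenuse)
Hypotenuse c = √(a² + b²) = √(292.41 + 77.44) = √369.85 ≈ 19.2315
Median to hypotenuse = c/2 ≈ 19.2315/2 ≈ 9.61574

Median = 9.616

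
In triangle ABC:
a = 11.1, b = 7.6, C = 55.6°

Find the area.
Two sides and the included angle (SAS): A = ½·a·b·sin(C) = ½·11.1·7.6·sin(55.6°)
sin(55.6°) ≈ 0.825113
A ≈ ½·84.36·0.825113 = 42.18·0.825113 ≈ 34.8033

Area = 34.8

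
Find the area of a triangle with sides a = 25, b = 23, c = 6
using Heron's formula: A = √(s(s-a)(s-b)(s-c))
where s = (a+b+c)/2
s = (25 + 23 + 6)/2 = 54/2 = 27
s − a = 2, s − b = 4, s − c = 21
s(s−a)(s−b)(s−c) = 27·2·4·21 = 4536
Area = √4536 ≈ 67.3498

s = 27.0, Area = 67.35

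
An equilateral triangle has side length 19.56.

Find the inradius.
r = Area/s with s the semi-perimeter.
Area = (√3/4)·19.56² = (√3/4)·382.5936 ≈ 0.433013·382.5936 ≈ 165.668
s = 3·19.56/2 = 29.34
r ≈ 165.668/29.34 ≈ 5.64649
(Equivalently r = side/(2√3) = 19.56/3.4641 ≈ 5.64649.)

r = 5.646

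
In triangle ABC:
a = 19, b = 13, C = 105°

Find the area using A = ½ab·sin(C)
A = ½·a·b·sin(C) = ½·19·13·sin(105°)
sin(105°) ≈ 0.965926
A ≈ ½·247·0.965926 = 123.5·0.965926 ≈ 119.292

Area = 119.3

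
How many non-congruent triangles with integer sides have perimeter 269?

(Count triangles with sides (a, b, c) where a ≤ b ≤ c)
Let a ≤ b ≤ c with a + b + c = 269. The only binding inequality is a + b > c, i.e. 269 − c > c, so c < 269/2; and c ≥ 269/3 since c is the largest side.
So 90 ≤ c ≤ 134. For each c, b runs from ⌈(269 − c)/2⌉ up to c (then a = 269 − b − c satisfies 1 ≤ a ≤ b automatically), giving c − ⌈(269 − c)/2⌉ + 1 choices.
Summing over c: 1 + 3 + 4 + 6 + … + 66 + 67  (45 terms, c = 90, …, 134) = 1541
Check (closed form: nearest integer to p²/48 for even p, (p+3)²/48 for odd p): (269+3)²/48 = 272²/48 = 73984/48 ≈ 1541.33 → 1541

1541 triangles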